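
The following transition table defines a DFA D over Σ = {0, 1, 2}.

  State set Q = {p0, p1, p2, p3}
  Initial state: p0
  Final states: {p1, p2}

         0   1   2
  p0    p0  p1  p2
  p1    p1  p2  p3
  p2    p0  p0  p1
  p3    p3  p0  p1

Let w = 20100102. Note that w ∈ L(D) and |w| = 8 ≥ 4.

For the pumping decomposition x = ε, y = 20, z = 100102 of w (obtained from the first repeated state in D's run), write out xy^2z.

xy^2z = ε·20·20·100102 = 2020100102.
Reading y = 20 takes D from p0 back to p0, so after x·y·y the machine is still in p0, and z then leads to the accepting state p2. Hence 2020100102 ∈ L(D).

2020100102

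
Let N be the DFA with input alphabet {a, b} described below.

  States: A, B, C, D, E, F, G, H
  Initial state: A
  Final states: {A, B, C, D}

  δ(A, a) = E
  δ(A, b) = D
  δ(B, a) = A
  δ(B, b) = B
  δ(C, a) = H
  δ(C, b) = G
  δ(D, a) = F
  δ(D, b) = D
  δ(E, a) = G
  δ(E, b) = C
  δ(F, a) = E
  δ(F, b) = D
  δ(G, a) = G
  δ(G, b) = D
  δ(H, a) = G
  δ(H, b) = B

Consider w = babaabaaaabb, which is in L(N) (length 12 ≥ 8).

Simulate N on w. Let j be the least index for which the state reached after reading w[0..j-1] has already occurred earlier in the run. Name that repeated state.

D

State sequence: A -b-> D -a-> F -b-> D -a-> F -a-> E -b-> C -a-> H -a-> G -a-> G -a-> G -b-> D -b-> D
First repeat at step 3: D was already visited.

The earliest repeat is at step j = 3: N is in D, which it already visited at step i = 1.
With |Q| = 8, pigeonhole forces a state repeat no later than step 8; the substring read between the first and second visits to that state can be pumped.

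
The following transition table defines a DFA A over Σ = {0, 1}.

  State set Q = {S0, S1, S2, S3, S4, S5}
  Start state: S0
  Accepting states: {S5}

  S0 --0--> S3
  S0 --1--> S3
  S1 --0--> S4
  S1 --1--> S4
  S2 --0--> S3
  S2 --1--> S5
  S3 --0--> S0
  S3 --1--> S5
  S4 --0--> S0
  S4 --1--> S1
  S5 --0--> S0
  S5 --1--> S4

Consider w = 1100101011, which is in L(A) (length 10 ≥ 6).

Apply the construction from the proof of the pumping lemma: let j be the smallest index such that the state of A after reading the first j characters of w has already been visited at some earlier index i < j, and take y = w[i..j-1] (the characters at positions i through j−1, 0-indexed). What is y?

110

Run of A on w = 1 1 0 0 1 0 1 0 1 1:
  step 0: S0  (start)
  step 1: S3  (read 1: S0→S3)
  step 2: S5  (read 1: S3→S5)
  step 3: S0  (read 0: S5→S0)   ← first repeat (S0 seen earlier)
  step 4: S3  (read 0: S0→S3)
  step 5: S5  (read 1: S3→S5)
  step 6: S0  (read 0: S5→S0)
  step 7: S3  (read 1: S0→S3)
  step 8: S0  (read 0: S3→S0)
  step 9: S3  (read 1: S0→S3)
  step 10: S5  (read 1: S3→S5)

So i = 0, j = 3, giving x = w[0:0] = ε, y = w[0:3] = 110, z = w[3:10] = 0101011.
Check: |xy| = 3 ≤ 6 and |y| = 3 ≥ 1. Reading y takes A from S0 back to S0, so every xyⁱz is accepted.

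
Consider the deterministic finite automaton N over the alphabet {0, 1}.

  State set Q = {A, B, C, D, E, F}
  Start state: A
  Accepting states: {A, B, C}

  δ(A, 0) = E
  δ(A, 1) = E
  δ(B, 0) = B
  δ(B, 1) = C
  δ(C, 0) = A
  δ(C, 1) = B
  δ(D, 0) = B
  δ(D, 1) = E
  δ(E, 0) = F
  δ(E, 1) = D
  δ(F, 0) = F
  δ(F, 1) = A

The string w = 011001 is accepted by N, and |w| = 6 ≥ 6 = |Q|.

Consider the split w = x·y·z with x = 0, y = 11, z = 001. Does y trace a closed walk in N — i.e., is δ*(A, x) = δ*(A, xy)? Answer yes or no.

yes

State sequence: A -0-> E -1-> D -1-> E

After x (step 1): E. After xy (step 3): E.
They match, so y = 11 drives N around a cycle from E back to itself; pumping y any number of times keeps N in E before reading z, and xyⁱz ∈ L(N) for every i ≥ 0.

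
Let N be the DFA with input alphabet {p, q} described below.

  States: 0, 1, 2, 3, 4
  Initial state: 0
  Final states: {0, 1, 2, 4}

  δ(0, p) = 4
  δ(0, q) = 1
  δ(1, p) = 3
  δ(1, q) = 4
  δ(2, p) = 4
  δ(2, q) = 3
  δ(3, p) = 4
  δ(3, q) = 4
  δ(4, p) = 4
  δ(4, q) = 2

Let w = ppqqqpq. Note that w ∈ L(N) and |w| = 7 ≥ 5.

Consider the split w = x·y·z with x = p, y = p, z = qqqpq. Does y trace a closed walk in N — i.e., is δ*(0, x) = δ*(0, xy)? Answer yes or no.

yes

Run of N on the first 2 characters of w = p p:
  step 0: 0  (start)
  step 1: 4  (read p: 0→4)
  step 2: 4  (read p: 4→4)

After x (step 1): 4. After xy (step 2): 4.
They match, so y = p drives N around a cycle from 4 back to itself; pumping y any number of times keeps N in 4 before reading z, and xyⁱz ∈ L(N) for every i ≥ 0.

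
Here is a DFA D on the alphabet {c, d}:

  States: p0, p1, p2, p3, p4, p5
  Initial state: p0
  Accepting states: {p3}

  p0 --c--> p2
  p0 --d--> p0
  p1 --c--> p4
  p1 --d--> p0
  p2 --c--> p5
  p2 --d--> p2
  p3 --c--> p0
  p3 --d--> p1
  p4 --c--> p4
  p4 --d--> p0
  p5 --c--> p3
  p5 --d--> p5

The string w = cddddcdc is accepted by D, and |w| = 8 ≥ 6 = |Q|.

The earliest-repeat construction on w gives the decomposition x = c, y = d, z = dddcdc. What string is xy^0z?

cdddcdc

xy⁰z = xz = c·dddcdc = cdddcdc.
Reading y = d takes D from p2 back to p2, so after x the machine is still in p2, and z then leads to the accepting state p3. Hence cdddcdc ∈ L(D).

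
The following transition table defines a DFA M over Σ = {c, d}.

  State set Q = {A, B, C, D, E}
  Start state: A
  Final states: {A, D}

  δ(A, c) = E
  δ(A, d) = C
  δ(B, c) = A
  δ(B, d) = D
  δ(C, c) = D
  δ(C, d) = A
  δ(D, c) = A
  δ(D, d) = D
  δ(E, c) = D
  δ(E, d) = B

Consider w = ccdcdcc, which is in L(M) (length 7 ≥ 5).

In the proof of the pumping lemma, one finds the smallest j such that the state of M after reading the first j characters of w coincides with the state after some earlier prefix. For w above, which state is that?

D

State sequence: A -c-> E -c-> D -d-> D -c-> A -d-> C -c-> D -c-> A
First repeat at step 3: D was already visited.

The earliest repeat is at step j = 3: M is in D, which it already visited at step i = 2.
With |Q| = 5, pigeonhole forces a state repeat no later than step 5; the substring read between the first and second visits to that state can be pumped.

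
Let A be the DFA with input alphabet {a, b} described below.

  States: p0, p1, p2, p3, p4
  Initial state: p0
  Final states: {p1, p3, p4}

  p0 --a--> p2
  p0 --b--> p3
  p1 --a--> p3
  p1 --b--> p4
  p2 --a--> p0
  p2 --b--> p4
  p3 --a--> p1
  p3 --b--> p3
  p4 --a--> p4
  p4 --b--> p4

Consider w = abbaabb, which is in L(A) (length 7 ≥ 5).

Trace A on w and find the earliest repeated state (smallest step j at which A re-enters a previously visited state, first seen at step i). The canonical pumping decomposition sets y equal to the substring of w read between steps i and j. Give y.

Run of A on w = a b b a a b b:
  step 0: p0  (start)
  step 1: p2  (read a: p0→p2)
  step 2: p4  (read b: p2→p4)
  step 3: p4  (read b: p4→p4)   ← first repeat (p4 seen earlier)
  step 4: p4  (read a: p4→p4)
  step 5: p4  (read a: p4→p4)
  step 6: p4  (read b: p4→p4)
  step 7: p4  (read b: p4→p4)

So i = 2, j = 3, giving x = w[0:2] = ab, y = w[2:3] = b, z = w[3:7] = aabb.
Check: |xy| = 3 ≤ 5 and |y| = 1 ≥ 1. Reading y takes A from p4 back to p4, so every xyⁱz is accepted.
Since A has 5 states, any run of length ≥ 5 visits 5+1 states, so by pigeonhole some state repeats within the first 5 steps — that repeat gives the pumpable loop.

b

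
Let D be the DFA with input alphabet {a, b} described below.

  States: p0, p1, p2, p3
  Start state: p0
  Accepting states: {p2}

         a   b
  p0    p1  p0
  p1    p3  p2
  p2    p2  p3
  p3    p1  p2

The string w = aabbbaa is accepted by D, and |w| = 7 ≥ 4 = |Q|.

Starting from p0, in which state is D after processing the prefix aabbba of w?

Run of D on the first 6 characters of w = a a b b b a:
  step 0: p0  (start)
  step 1: p1  (read a: p0→p1)
  step 2: p3  (read a: p1→p3)
  step 3: p2  (read b: p3→p2)
  step 4: p3  (read b: p2→p3)
  step 5: p2  (read b: p3→p2)
  step 6: p2  (read a: p2→p2)

After reading 6 characters, D is in state p2.

p2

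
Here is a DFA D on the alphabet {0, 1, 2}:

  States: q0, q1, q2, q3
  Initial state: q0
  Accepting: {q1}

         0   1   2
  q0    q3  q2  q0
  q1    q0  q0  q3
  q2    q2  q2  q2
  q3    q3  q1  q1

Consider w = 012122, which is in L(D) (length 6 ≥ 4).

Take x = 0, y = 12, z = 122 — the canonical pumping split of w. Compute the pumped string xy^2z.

xy^2z = 0·12·12·122 = 01212122.
Reading y = 12 takes D from q3 back to q3, so after x·y·y the machine is still in q3, and z then leads to the accepting state q1. Hence 01212122 ∈ L(D).

01212122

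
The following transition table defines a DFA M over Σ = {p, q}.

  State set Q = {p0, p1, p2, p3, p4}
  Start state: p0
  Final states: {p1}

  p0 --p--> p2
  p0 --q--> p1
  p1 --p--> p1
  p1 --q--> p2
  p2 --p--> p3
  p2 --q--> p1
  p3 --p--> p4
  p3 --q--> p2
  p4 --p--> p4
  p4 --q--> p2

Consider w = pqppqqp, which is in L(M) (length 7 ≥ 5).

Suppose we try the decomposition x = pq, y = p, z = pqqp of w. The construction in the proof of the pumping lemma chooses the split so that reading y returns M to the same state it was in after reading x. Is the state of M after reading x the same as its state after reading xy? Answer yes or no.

yes

Run of M on the first 3 characters of w = p q p:
  step 0: p0  (start)
  step 1: p2  (read p: p0→p2)
  step 2: p1  (read q: p2→p1)
  step 3: p1  (read p: p1→p1)

After x (step 2): p1. After xy (step 3): p1.
They match, so y = p drives M around a cycle from p1 back to itself; pumping y any number of times keeps M in p1 before reading z, and xyⁱz ∈ L(M) for every i ≥ 0.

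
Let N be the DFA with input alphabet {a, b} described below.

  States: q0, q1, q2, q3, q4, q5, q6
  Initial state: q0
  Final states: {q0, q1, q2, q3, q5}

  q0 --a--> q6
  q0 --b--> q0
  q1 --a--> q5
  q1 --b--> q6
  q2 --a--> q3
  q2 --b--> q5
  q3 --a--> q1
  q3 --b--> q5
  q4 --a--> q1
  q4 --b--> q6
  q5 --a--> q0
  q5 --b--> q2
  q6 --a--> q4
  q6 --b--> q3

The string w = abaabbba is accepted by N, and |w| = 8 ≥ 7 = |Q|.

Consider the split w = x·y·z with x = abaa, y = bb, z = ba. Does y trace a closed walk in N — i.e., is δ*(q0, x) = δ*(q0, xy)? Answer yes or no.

yes

Run of N on the first 6 characters of w = a b a a b b:
  step 0: q0  (start)
  step 1: q6  (read a: q0→q6)
  step 2: q3  (read b: q6→q3)
  step 3: q1  (read a: q3→q1)
  step 4: q5  (read a: q1→q5)
  step 5: q2  (read b: q5→q2)
  step 6: q5  (read b: q2→q5)

After x (step 4): q5. After xy (step 6): q5.
They match, so y = bb drives N around a cycle from q5 back to itself; pumping y any number of times keeps N in q5 before reading z, and xyⁱz ∈ L(N) for every i ≥ 0.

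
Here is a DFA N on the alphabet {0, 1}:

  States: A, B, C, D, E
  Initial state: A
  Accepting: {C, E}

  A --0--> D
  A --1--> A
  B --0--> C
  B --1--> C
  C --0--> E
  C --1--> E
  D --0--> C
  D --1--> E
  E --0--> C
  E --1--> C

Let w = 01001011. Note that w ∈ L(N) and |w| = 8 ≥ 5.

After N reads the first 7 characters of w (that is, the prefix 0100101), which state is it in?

State sequence: A -0-> D -1-> E -0-> C -0-> E -1-> C -0-> E -1-> C

After reading 7 characters, N is in state C.
(This kind of state-tracing is the core of the pumping-lemma construction: with 5 states, pigeonhole forces a repeat within the first 5 steps.)

C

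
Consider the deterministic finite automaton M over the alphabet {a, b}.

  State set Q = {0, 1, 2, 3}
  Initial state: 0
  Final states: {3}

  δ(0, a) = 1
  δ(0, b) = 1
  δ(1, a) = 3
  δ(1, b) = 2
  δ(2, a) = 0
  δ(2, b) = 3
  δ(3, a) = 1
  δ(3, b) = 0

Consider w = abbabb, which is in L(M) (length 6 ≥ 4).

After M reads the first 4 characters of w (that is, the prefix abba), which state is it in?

1

State sequence: 0 -a-> 1 -b-> 2 -b-> 3 -a-> 1

After reading 4 characters, M is in state 1.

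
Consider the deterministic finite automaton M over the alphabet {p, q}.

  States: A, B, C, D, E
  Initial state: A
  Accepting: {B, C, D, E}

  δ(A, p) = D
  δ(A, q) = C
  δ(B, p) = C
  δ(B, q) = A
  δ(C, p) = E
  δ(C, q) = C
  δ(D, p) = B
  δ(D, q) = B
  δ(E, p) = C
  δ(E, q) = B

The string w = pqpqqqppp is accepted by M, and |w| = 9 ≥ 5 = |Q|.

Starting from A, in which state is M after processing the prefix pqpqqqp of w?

E

State sequence: A -p-> D -q-> B -p-> C -q-> C -q-> C -q-> C -p-> E

After reading 7 characters, M is in state E.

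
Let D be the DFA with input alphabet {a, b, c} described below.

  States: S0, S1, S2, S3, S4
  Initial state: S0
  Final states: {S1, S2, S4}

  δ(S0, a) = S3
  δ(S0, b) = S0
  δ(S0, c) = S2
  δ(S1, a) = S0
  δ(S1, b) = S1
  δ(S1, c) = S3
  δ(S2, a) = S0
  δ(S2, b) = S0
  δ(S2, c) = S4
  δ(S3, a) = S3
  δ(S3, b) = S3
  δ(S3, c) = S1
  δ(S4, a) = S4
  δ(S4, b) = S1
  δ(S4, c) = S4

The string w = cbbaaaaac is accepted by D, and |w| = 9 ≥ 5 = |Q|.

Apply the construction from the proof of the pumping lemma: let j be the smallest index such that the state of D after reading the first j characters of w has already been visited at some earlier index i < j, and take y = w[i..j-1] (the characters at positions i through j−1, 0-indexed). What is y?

State sequence: S0 -c-> S2 -b-> S0 -b-> S0 -a-> S3 -a-> S3 -a-> S3 -a-> S3 -a-> S3 -c-> S1
First repeat at step 2: S0 was already visited.

So i = 0, j = 2, giving x = w[0:0] = ε, y = w[0:2] = cb, z = w[2:9] = baaaaac.
Check: |xy| = 2 ≤ 5 and |y| = 2 ≥ 1. Reading y takes D from S0 back to S0, so every xyⁱz is accepted.

cb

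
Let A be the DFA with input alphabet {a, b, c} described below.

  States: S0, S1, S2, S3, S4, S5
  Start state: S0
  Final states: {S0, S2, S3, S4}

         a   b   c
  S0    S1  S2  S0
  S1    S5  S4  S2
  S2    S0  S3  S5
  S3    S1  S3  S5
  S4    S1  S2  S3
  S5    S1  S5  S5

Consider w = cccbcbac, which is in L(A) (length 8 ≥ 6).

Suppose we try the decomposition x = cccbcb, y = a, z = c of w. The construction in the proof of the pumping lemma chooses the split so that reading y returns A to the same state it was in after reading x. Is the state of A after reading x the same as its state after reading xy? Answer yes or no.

State sequence: S0 -c-> S0 -c-> S0 -c-> S0 -b-> S2 -c-> S5 -b-> S5 -a-> S1

After x (step 6): S5. After xy (step 7): S1.
They differ (S5 ≠ S1), so y is not a cycle from the state after x; this split is not the one the pumping-lemma construction produces, and pumping y need not keep the string in L(A).

no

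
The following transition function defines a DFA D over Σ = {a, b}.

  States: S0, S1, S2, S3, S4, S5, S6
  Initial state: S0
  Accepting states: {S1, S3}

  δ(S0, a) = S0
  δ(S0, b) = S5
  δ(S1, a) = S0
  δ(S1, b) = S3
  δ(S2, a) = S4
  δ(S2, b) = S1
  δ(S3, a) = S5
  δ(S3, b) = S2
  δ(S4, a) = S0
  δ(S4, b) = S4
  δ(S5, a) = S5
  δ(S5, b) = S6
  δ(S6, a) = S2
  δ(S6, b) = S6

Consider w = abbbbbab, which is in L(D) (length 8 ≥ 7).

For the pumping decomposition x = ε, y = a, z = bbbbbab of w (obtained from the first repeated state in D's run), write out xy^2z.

aabbbbbab

xy^2z = ε·a·a·bbbbbab = aabbbbbab.
Reading y = a takes D from S0 back to S0, so after x·y·y the machine is still in S0, and z then leads to the accepting state S1. Hence aabbbbbab ∈ L(D).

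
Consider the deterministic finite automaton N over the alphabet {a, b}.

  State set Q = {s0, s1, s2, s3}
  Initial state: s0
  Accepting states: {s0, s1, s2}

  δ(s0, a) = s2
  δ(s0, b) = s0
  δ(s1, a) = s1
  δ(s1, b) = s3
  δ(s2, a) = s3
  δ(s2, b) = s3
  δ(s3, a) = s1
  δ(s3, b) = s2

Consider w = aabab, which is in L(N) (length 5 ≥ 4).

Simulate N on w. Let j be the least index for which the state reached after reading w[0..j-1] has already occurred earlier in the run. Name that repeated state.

s2

Run of N on w = a a b a b:
  step 0: s0  (start)
  step 1: s2  (read a: s0→s2)
  step 2: s3  (read a: s2→s3)
  step 3: s2  (read b: s3→s2)   ← first repeat (s2 seen earlier)
  step 4: s3  (read a: s2→s3)
  step 5: s2  (read b: s3→s2)

The earliest repeat is at step j = 3: N is in s2, which it already visited at step i = 1.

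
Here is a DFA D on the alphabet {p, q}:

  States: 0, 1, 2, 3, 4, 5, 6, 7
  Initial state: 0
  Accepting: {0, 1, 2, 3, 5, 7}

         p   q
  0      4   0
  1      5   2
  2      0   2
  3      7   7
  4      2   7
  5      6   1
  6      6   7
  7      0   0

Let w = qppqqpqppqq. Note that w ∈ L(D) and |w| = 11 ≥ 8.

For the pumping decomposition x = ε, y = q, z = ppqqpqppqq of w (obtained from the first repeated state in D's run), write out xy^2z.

xy^2z = ε·q·q·ppqqpqppqq = qqppqqpqppqq.
Reading y = q takes D from 0 back to 0, so after x·y·y the machine is still in 0, and z then leads to the accepting state 2. Hence qqppqqpqppqq ∈ L(D).

qqppqqpqppqq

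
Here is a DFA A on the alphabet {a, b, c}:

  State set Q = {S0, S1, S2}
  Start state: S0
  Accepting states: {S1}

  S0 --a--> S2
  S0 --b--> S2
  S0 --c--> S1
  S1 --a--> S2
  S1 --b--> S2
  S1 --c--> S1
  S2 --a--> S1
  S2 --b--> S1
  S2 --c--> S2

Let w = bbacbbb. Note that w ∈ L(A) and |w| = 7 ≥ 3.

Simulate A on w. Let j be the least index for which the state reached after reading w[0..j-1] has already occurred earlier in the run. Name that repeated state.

Run of A on w = b b a c b b b:
  step 0: S0  (start)
  step 1: S2  (read b: S0→S2)
  step 2: S1  (read b: S2→S1)
  step 3: S2  (read a: S1→S2)   ← first repeat (S2 seen earlier)
  step 4: S2  (read c: S2→S2)
  step 5: S1  (read b: S2→S1)
  step 6: S2  (read b: S1→S2)
  step 7: S1  (read b: S2→S1)

The earliest repeat is at step j = 3: A is in S2, which it already visited at step i = 1.
Pumping length from the standard proof: p = 3 (the number of states). The repeated state found above gives |xy| = j ≤ 3 and |y| = j − i ≥ 1.

S2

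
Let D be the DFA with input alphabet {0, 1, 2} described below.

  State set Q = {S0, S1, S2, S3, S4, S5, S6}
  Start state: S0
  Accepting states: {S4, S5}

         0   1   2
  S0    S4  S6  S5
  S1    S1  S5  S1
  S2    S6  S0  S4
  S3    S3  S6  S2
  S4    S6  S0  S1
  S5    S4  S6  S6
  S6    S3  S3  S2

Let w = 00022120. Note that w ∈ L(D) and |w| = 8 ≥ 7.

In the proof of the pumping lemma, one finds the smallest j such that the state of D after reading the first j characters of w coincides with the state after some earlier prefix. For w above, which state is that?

Run of D on w = 0 0 0 2 2 1 2 0:
  step 0: S0  (start)
  step 1: S4  (read 0: S0→S4)
  step 2: S6  (read 0: S4→S6)
  step 3: S3  (read 0: S6→S3)
  step 4: S2  (read 2: S3→S2)
  step 5: S4  (read 2: S2→S4)   ← first repeat (S4 seen earlier)
  step 6: S0  (read 1: S4→S0)
  step 7: S5  (read 2: S0→S5)
  step 8: S4  (read 0: S5→S4)

The earliest repeat is at step j = 5: D is in S4, which it already visited at step i = 1.

S4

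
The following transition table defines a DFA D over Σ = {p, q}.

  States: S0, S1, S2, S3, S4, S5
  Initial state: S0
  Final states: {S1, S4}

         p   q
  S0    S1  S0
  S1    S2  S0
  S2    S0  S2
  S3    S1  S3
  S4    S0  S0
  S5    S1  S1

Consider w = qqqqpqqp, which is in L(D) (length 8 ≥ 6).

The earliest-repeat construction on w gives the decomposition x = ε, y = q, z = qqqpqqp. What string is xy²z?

qqqqqpqqp

xy^2z = ε·q·q·qqqpqqp = qqqqqpqqp.
Reading y = q takes D from S0 back to S0, so after x·y·y the machine is still in S0, and z then leads to the accepting state S1. Hence qqqqqpqqp ∈ L(D).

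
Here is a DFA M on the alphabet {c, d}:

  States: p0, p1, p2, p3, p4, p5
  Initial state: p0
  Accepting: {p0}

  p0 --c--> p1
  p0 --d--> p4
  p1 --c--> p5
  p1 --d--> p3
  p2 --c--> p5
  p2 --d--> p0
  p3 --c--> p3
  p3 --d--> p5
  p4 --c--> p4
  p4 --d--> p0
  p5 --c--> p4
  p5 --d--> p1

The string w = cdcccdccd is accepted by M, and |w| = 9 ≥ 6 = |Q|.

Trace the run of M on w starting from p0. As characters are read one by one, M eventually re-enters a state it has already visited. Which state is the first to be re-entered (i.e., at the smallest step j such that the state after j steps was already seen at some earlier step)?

p3

Run of M on w = c d c c c d c c d:
  step 0: p0  (start)
  step 1: p1  (read c: p0→p1)
  step 2: p3  (read d: p1→p3)
  step 3: p3  (read c: p3→p3)   ← first repeat (p3 seen earlier)
  step 4: p3  (read c: p3→p3)
  step 5: p3  (read c: p3→p3)
  step 6: p5  (read d: p3→p5)
  step 7: p4  (read c: p5→p4)
  step 8: p4  (read c: p4→p4)
  step 9: p0  (read d: p4→p0)

The earliest repeat is at step j = 3: M is in p3, which it already visited at step i = 2.
Since M has 6 states, any run of length ≥ 6 visits 6+1 states, so by pigeonhole some state repeats within the first 6 steps — that repeat gives the pumpable loop.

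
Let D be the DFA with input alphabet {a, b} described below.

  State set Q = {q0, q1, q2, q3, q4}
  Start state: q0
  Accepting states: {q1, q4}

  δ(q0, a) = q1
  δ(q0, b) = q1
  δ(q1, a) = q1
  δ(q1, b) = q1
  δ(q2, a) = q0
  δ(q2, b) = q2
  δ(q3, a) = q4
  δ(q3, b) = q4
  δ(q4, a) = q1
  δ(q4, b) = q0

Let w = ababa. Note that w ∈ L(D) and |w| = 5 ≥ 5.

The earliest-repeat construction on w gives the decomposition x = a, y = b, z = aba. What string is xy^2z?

xy^2z = a·b·b·aba = abbaba.
Reading y = b takes D from q1 back to q1, so after x·y·y the machine is still in q1, and z then leads to the accepting state q1. Hence abbaba ∈ L(D).

abbaba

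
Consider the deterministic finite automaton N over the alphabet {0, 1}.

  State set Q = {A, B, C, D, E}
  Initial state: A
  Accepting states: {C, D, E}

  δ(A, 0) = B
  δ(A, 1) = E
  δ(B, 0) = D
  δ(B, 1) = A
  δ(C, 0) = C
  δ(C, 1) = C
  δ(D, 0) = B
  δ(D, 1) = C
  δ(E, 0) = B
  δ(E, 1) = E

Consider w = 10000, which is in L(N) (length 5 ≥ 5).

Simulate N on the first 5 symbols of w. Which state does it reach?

D

State sequence: A -1-> E -0-> B -0-> D -0-> B -0-> D

After reading 5 characters, N is in state D.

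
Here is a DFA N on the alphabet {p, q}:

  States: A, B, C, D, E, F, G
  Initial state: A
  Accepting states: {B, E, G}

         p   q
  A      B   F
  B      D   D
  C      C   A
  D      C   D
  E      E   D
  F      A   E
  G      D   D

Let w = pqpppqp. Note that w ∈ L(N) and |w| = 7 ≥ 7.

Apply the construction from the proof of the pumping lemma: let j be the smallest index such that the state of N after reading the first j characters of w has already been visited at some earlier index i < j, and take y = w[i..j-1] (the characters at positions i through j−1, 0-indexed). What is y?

State sequence: A -p-> B -q-> D -p-> C -p-> C -p-> C -q-> A -p-> B
First repeat at step 4: C was already visited.

So i = 3, j = 4, giving x = w[0:3] = pqp, y = w[3:4] = p, z = w[4:7] = pqp.
Check: |xy| = 4 ≤ 7 and |y| = 1 ≥ 1. Reading y takes N from C back to C, so every xyⁱz is accepted.

p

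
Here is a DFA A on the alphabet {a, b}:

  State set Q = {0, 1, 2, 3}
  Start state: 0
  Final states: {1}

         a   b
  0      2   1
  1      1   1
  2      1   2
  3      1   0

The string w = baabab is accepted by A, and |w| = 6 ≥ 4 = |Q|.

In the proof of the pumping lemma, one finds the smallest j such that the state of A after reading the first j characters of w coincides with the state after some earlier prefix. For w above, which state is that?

1

State sequence: 0 -b-> 1 -a-> 1 -a-> 1 -b-> 1 -a-> 1 -b-> 1
First repeat at step 2: 1 was already visited.

The earliest repeat is at step j = 2: A is in 1, which it already visited at step i = 1.
With |Q| = 4, pigeonhole forces a state repeat no later than step 4; the substring read between the first and second visits to that state can be pumped.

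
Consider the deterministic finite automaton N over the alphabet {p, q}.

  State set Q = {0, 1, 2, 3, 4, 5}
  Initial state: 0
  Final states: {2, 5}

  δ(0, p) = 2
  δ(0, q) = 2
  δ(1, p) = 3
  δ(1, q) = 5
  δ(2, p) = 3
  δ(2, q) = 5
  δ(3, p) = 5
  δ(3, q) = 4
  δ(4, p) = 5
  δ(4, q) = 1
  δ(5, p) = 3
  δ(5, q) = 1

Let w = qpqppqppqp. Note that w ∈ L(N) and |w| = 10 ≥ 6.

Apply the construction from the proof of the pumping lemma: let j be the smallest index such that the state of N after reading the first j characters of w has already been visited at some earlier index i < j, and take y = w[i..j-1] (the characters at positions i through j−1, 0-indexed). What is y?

qpp

Run of N on w = q p q p p q p p q p:
  step 0: 0  (start)
  step 1: 2  (read q: 0→2)
  step 2: 3  (read p: 2→3)
  step 3: 4  (read q: 3→4)
  step 4: 5  (read p: 4→5)
  step 5: 3  (read p: 5→3)   ← first repeat (3 seen earlier)
  step 6: 4  (read q: 3→4)
  step 7: 5  (read p: 4→5)
  step 8: 3  (read p: 5→3)
  step 9: 4  (read q: 3→4)
  step 10: 5  (read p: 4→5)

So i = 2, j = 5, giving x = w[0:2] = qp, y = w[2:5] = qpp, z = w[5:10] = qppqp.
Check: |xy| = 5 ≤ 6 and |y| = 3 ≥ 1. Reading y takes N from 3 back to 3, so every xyⁱz is accepted.
Pumping length from the standard proof: p = 6 (the number of states). The repeated state found above gives |xy| = j ≤ 6 and |y| = j − i ≥ 1.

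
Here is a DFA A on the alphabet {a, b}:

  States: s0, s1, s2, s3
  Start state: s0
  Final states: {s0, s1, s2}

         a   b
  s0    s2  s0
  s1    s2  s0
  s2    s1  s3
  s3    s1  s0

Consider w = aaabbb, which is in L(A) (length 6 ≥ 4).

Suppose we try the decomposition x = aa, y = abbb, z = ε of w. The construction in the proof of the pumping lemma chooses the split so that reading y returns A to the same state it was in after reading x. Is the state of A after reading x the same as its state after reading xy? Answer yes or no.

Run of A on the first 6 characters of w = a a a b b b:
  step 0: s0  (start)
  step 1: s2  (read a: s0→s2)
  step 2: s1  (read a: s2→s1)
  step 3: s2  (read a: s1→s2)
  step 4: s3  (read b: s2→s3)
  step 5: s0  (read b: s3→s0)
  step 6: s0  (read b: s0→s0)

After x (step 2): s1. After xy (step 6): s0.
They differ (s1 ≠ s0), so y is not a cycle from the state after x; this split is not the one the pumping-lemma construction produces, and pumping y need not keep the string in L(A).

no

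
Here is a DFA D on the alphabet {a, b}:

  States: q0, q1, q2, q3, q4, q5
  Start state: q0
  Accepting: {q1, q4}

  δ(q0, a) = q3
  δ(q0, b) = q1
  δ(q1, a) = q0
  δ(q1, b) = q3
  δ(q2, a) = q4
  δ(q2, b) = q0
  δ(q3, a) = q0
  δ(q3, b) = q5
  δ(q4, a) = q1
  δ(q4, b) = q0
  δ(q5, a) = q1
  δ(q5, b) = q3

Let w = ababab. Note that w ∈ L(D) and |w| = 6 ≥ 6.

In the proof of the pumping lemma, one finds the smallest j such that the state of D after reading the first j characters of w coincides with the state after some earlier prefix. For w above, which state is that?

State sequence: q0 -a-> q3 -b-> q5 -a-> q1 -b-> q3 -a-> q0 -b-> q1
First repeat at step 4: q3 was already visited.

The earliest repeat is at step j = 4: D is in q3, which it already visited at step i = 1.
The DFA has 6 states, so the proof of the pumping lemma guarantees a repeated state among the first 6+1 visited; the segment between the two visits is the pumpable y.

q3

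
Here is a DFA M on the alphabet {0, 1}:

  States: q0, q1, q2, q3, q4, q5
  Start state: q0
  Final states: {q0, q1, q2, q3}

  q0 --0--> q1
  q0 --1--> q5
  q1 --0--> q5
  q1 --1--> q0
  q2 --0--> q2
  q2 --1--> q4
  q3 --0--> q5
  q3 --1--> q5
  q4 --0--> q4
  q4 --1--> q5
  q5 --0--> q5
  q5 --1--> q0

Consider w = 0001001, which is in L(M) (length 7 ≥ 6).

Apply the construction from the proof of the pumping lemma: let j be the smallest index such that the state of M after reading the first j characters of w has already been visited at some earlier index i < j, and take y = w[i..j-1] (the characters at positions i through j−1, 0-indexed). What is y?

0

Run of M on w = 0 0 0 1 0 0 1:
  step 0: q0  (start)
  step 1: q1  (read 0: q0→q1)
  step 2: q5  (read 0: q1→q5)
  step 3: q5  (read 0: q5→q5)   ← first repeat (q5 seen earlier)
  step 4: q0  (read 1: q5→q0)
  step 5: q1  (read 0: q0→q1)
  step 6: q5  (read 0: q1→q5)
  step 7: q0  (read 1: q5→q0)

So i = 2, j = 3, giving x = w[0:2] = 00, y = w[2:3] = 0, z = w[3:7] = 1001.
Check: |xy| = 3 ≤ 6 and |y| = 1 ≥ 1. Reading y takes M from q5 back to q5, so every xyⁱz is accepted.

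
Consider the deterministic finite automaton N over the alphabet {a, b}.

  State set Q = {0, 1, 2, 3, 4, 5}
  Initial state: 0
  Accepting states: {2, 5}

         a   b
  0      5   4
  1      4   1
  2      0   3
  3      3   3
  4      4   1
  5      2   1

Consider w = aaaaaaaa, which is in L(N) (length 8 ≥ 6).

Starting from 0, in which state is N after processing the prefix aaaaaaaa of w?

2

Run of N on the first 8 characters of w = a a a a a a a a:
  step 0: 0  (start)
  step 1: 5  (read a: 0→5)
  step 2: 2  (read a: 5→2)
  step 3: 0  (read a: 2→0)
  step 4: 5  (read a: 0→5)
  step 5: 2  (read a: 5→2)
  step 6: 0  (read a: 2→0)
  step 7: 5  (read a: 0→5)
  step 8: 2  (read a: 5→2)

After reading 8 characters, N is in state 2.
(This kind of state-tracing is the core of the pumping-lemma construction: with 6 states, pigeonhole forces a repeat within the first 6 steps.)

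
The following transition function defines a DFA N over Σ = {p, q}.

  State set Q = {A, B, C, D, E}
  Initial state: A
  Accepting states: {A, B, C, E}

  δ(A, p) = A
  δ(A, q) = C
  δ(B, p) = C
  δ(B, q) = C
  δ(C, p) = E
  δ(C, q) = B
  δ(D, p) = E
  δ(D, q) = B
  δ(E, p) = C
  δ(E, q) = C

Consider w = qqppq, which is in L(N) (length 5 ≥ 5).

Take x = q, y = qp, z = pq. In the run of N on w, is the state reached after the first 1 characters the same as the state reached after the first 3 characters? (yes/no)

Run of N on the first 3 characters of w = q q p:
  step 0: A  (start)
  step 1: C  (read q: A→C)
  step 2: B  (read q: C→B)
  step 3: C  (read p: B→C)

After x (step 1): C. After xy (step 3): C.
They match, so y = qp drives N around a cycle from C back to itself; pumping y any number of times keeps N in C before reading z, and xyⁱz ∈ L(N) for every i ≥ 0.

yes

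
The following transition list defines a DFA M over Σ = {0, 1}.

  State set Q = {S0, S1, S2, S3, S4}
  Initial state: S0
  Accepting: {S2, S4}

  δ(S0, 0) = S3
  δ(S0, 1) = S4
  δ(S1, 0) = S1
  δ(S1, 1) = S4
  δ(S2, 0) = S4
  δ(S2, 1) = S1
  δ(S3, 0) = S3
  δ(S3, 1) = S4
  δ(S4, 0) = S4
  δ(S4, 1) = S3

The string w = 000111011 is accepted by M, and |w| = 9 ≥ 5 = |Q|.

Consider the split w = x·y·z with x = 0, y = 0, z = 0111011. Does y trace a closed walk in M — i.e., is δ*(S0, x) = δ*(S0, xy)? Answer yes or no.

yes

Run of M on the first 2 characters of w = 0 0:
  step 0: S0  (start)
  step 1: S3  (read 0: S0→S3)
  step 2: S3  (read 0: S3→S3)

After x (step 1): S3. After xy (step 2): S3.
They match, so y = 0 drives M around a cycle from S3 back to itself; pumping y any number of times keeps M in S3 before reading z, and xyⁱz ∈ L(M) for every i ≥ 0.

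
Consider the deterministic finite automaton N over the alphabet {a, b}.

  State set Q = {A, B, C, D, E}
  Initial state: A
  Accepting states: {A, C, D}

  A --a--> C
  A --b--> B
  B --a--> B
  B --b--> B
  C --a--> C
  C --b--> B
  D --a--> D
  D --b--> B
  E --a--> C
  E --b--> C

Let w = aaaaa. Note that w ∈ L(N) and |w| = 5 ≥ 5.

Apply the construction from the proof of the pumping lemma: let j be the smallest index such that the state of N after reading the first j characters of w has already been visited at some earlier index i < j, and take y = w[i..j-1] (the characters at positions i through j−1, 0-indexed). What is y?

a

Run of N on w = a a a a a:
  step 0: A  (start)
  step 1: C  (read a: A→C)
  step 2: C  (read a: C→C)   ← first repeat (C seen earlier)
  step 3: C  (read a: C→C)
  step 4: C  (read a: C→C)
  step 5: C  (read a: C→C)

So i = 1, j = 2, giving x = w[0:1] = a, y = w[1:2] = a, z = w[2:5] = aaa.
Check: |xy| = 2 ≤ 5 and |y| = 1 ≥ 1. Reading y takes N from C back to C, so every xyⁱz is accepted.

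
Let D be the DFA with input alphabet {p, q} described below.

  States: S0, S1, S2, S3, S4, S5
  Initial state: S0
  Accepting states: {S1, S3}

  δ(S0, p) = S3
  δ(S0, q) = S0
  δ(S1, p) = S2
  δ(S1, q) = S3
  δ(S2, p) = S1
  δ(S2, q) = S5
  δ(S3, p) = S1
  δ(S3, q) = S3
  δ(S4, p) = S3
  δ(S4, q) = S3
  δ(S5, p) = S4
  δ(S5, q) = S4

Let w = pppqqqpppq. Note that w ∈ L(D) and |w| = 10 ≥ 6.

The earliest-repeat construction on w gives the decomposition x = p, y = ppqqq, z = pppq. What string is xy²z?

pppqqqppqqqpppq

xy^2z = p·ppqqq·ppqqq·pppq = pppqqqppqqqpppq.
Reading y = ppqqq takes D from S3 back to S3, so after x·y·y the machine is still in S3, and z then leads to the accepting state S3. Hence pppqqqppqqqpppq ∈ L(D).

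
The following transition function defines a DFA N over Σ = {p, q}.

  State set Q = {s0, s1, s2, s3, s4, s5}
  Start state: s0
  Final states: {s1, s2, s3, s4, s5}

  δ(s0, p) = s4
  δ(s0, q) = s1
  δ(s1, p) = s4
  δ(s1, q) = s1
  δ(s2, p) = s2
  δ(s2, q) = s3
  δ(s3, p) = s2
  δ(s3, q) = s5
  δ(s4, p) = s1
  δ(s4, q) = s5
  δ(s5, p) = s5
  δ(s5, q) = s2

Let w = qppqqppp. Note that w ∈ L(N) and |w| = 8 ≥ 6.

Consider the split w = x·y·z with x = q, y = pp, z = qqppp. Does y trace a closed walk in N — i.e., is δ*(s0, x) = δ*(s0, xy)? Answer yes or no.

Run of N on the first 3 characters of w = q p p:
  step 0: s0  (start)
  step 1: s1  (read q: s0→s1)
  step 2: s4  (read p: s1→s4)
  step 3: s1  (read p: s4→s1)

After x (step 1): s1. After xy (step 3): s1.
They match, so y = pp drives N around a cycle from s1 back to itself; pumping y any number of times keeps N in s1 before reading z, and xyⁱz ∈ L(N) for every i ≥ 0.

yes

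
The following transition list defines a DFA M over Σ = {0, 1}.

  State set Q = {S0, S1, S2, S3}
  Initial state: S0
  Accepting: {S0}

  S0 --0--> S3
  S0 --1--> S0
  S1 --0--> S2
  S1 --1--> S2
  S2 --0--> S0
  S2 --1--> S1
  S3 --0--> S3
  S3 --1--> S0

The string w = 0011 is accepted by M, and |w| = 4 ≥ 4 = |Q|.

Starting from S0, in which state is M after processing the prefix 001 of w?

State sequence: S0 -0-> S3 -0-> S3 -1-> S0

After reading 3 characters, M is in state S0.

S0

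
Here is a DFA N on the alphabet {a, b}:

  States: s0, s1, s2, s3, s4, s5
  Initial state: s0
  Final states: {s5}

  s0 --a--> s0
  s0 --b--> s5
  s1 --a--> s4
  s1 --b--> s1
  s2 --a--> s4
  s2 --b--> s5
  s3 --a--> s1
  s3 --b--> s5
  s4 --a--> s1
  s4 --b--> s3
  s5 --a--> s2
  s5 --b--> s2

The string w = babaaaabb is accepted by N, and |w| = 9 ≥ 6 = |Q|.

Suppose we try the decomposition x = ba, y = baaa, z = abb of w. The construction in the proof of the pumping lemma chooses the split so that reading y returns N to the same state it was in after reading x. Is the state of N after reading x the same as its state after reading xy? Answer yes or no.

no

State sequence: s0 -b-> s5 -a-> s2 -b-> s5 -a-> s2 -a-> s4 -a-> s1

After x (step 2): s2. After xy (step 6): s1.
They differ (s2 ≠ s1), so y is not a cycle from the state after x; this split is not the one the pumping-lemma construction produces, and pumping y need not keep the string in L(N).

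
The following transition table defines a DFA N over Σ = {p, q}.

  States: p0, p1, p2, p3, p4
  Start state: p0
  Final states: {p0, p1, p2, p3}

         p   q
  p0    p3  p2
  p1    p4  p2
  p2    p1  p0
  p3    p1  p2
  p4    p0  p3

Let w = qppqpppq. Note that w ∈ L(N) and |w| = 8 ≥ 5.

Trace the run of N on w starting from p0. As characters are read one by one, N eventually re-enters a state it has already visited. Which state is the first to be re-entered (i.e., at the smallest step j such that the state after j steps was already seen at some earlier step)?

p1

State sequence: p0 -q-> p2 -p-> p1 -p-> p4 -q-> p3 -p-> p1 -p-> p4 -p-> p0 -q-> p2
First repeat at step 5: p1 was already visited.

The earliest repeat is at step j = 5: N is in p1, which it already visited at step i = 2.
Pumping length from the standard proof: p = 5 (the number of states). The repeated state found above gives |xy| = j ≤ 5 and |y| = j − i ≥ 1.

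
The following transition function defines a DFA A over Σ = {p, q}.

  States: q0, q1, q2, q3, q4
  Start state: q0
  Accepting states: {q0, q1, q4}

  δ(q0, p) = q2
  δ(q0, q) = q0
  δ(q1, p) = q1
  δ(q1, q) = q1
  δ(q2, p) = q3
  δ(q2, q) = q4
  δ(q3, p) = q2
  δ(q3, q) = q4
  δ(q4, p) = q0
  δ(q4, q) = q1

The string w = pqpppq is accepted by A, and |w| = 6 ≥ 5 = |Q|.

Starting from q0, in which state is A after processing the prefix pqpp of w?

q2

Run of A on the first 4 characters of w = p q p p:
  step 0: q0  (start)
  step 1: q2  (read p: q0→q2)
  step 2: q4  (read q: q2→q4)
  step 3: q0  (read p: q4→q0)
  step 4: q2  (read p: q0→q2)

After reading 4 characters, A is in state q2.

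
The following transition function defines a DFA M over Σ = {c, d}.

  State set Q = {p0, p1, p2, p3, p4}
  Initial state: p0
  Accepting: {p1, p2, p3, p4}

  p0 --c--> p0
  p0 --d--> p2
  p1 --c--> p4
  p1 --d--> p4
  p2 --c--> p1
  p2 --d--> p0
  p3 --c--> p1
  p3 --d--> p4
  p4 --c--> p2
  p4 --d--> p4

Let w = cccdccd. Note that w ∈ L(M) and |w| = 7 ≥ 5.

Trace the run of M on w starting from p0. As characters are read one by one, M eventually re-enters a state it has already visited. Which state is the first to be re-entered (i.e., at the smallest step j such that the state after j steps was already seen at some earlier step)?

State sequence: p0 -c-> p0 -c-> p0 -c-> p0 -d-> p2 -c-> p1 -c-> p4 -d-> p4
First repeat at step 1: p0 was already visited.

The earliest repeat is at step j = 1: M is in p0, which it already visited at step i = 0.
Pumping length from the standard proof: p = 5 (the number of states). The repeated state found above gives |xy| = j ≤ 5 and |y| = j − i ≥ 1.

p0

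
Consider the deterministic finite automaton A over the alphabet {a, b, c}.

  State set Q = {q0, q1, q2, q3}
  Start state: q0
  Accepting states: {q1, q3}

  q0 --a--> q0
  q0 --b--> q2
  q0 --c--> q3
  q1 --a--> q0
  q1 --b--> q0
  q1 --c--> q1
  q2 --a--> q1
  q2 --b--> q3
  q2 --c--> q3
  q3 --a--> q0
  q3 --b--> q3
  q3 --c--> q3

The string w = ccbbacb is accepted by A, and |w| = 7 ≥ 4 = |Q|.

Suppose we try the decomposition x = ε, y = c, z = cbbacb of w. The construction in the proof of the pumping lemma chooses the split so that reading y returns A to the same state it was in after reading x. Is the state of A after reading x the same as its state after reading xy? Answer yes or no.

Run of A on the first 1 characters of w = c:
  step 0: q0  (start)
  step 1: q3  (read c: q0→q3)

After x (step 0): q0. After xy (step 1): q3.
They differ (q0 ≠ q3), so y is not a cycle from the state after x; this split is not the one the pumping-lemma construction produces, and pumping y need not keep the string in L(A).

no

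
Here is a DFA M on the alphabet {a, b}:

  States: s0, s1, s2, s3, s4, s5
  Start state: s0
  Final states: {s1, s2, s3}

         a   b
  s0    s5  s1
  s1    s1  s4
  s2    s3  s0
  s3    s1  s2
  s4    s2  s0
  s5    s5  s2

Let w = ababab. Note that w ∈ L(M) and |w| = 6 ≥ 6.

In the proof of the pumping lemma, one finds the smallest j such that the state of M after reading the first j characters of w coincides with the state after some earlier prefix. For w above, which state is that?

s2

Run of M on w = a b a b a b:
  step 0: s0  (start)
  step 1: s5  (read a: s0→s5)
  step 2: s2  (read b: s5→s2)
  step 3: s3  (read a: s2→s3)
  step 4: s2  (read b: s3→s2)   ← first repeat (s2 seen earlier)
  step 5: s3  (read a: s2→s3)
  step 6: s2  (read b: s3→s2)

The earliest repeat is at step j = 4: M is in s2, which it already visited at step i = 2.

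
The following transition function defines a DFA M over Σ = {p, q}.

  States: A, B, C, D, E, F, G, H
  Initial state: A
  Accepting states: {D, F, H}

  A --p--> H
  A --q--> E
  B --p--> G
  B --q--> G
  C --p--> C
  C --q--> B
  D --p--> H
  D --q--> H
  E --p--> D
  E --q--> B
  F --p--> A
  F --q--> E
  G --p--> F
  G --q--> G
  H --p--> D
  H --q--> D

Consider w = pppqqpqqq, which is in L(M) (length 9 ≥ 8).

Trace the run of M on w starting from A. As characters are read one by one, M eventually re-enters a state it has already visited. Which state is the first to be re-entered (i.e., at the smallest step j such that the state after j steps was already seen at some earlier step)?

Run of M on w = p p p q q p q q q:
  step 0: A  (start)
  step 1: H  (read p: A→H)
  step 2: D  (read p: H→D)
  step 3: H  (read p: D→H)   ← first repeat (H seen earlier)
  step 4: D  (read q: H→D)
  step 5: H  (read q: D→H)
  step 6: D  (read p: H→D)
  step 7: H  (read q: D→H)
  step 8: D  (read q: H→D)
  step 9: H  (read q: D→H)

The earliest repeat is at step j = 3: M is in H, which it already visited at step i = 1.
The DFA has 8 states, so the proof of the pumping lemma guarantees a repeated state among the first 8+1 visited; the segment between the two visits is the pumpable y.

H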